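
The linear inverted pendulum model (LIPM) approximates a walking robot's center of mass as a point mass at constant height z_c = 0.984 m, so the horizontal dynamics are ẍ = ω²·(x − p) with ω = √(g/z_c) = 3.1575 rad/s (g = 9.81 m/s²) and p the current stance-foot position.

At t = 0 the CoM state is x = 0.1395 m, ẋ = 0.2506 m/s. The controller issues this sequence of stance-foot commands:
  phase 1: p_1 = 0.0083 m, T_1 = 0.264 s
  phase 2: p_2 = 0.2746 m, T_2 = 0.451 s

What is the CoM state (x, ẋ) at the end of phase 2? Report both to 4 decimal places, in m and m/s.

x = 0.6987, ẋ = 1.5244

phase 1: p=0.0083, T=0.264, ωT=0.833580, cosh=1.368017, sinh=0.933526; start (x,ẋ)=(0.139500, 0.250600) → end (x,ẋ)=(0.261875, 0.729551)
phase 2: p=0.2746, T=0.451, ωT=1.424033, cosh=2.197289, sinh=1.956548; start (x,ẋ)=(0.261875, 0.729551) → end (x,ẋ)=(0.698706, 1.524421)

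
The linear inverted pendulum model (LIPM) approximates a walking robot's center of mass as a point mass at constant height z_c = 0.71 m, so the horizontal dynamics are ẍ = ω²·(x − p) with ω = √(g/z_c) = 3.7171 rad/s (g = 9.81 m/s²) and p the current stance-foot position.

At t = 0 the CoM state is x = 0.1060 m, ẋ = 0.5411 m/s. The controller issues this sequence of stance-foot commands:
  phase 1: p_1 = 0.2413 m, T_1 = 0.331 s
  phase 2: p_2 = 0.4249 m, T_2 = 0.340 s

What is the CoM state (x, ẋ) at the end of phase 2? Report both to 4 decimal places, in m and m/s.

x = 0.1247, ẋ = -0.8369

phase 1: p=0.2413, T=0.331, ωT=1.230360, cosh=1.857325, sinh=1.565137; start (x,ẋ)=(0.106000, 0.541100) → end (x,ẋ)=(0.217842, 0.217854)
phase 2: p=0.4249, T=0.340, ωT=1.263814, cosh=1.910734, sinh=1.628159; start (x,ẋ)=(0.217842, 0.217854) → end (x,ẋ)=(0.124691, -0.836862)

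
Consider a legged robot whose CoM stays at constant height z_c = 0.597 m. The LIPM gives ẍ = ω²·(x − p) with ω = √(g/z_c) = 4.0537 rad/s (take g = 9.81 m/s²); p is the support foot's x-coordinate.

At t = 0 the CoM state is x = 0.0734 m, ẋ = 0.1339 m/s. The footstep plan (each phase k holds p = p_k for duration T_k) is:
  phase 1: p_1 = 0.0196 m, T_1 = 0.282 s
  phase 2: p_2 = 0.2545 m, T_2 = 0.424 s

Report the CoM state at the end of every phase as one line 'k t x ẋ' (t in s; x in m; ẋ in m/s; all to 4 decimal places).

1 0.2820 0.1591 0.5386
2 0.7060 0.3385 0.5064

phase 1: p=0.0196, T=0.282, ωT=1.143143, cosh=1.727714, sinh=1.408899; start (x,ẋ)=(0.073400, 0.133900) → end (x,ẋ)=(0.159089, 0.538606)
phase 2: p=0.2545, T=0.424, ωT=1.718769, cosh=2.878472, sinh=2.699185; start (x,ẋ)=(0.159089, 0.538606) → end (x,ẋ)=(0.338497, 0.506407)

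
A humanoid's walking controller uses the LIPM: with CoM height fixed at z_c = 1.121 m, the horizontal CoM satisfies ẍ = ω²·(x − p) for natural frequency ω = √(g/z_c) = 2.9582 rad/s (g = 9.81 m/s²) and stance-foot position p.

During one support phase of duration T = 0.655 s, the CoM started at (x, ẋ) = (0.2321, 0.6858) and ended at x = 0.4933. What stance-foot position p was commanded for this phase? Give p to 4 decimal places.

p = 0.4393

ωT = 2.9582·0.655 = 1.937621; cosh(ωT) = 3.543131, sinh(ωT) = 3.399085
x(T) = p + (x₀−p)·cosh(ωT) + (ẋ₀/ω)·sinh(ωT) ⇒ p·(1 − cosh) = x(T) − x₀·cosh − (ẋ₀/ω)·sinh
numerator   = 0.4933 − (0.2321)·3.543131 − (0.6858/2.9582)·3.399085 = -1.117071
denominator = 1 − 3.543131 = -2.543131
p = -1.117071 / -2.543131 = 0.4393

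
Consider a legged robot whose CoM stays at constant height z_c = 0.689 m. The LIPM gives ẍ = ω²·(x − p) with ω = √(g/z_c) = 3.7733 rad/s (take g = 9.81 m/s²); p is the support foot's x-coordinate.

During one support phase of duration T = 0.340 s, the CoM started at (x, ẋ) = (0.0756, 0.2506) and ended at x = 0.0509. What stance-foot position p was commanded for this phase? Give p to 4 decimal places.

ωT = 3.7733·0.340 = 1.282922; cosh(ωT) = 1.942195, sinh(ωT) = 1.664969
x(T) = p + (x₀−p)·cosh(ωT) + (ẋ₀/ω)·sinh(ωT) ⇒ p·(1 − cosh) = x(T) − x₀·cosh − (ẋ₀/ω)·sinh
numerator   = 0.0509 − (0.0756)·1.942195 − (0.2506/3.7733)·1.664969 = -0.206507
denominator = 1 − 1.942195 = -0.942195
p = -0.206507 / -0.942195 = 0.2192

p = 0.2192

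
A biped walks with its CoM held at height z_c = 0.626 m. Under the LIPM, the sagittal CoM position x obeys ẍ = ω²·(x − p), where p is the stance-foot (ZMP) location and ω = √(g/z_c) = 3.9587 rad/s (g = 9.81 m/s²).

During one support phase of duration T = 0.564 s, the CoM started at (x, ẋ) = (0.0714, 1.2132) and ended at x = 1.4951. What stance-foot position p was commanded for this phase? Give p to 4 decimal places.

p = 0.0684

ωT = 3.9587·0.564 = 2.232707; cosh(ωT) = 4.716155, sinh(ωT) = 4.608918
x(T) = p + (x₀−p)·cosh(ωT) + (ẋ₀/ω)·sinh(ωT) ⇒ p·(1 − cosh) = x(T) − x₀·cosh − (ẋ₀/ω)·sinh
numerator   = 1.4951 − (0.0714)·4.716155 − (1.2132/3.9587)·4.608918 = -0.254102
denominator = 1 − 4.716155 = -3.716155
p = -0.254102 / -3.716155 = 0.0684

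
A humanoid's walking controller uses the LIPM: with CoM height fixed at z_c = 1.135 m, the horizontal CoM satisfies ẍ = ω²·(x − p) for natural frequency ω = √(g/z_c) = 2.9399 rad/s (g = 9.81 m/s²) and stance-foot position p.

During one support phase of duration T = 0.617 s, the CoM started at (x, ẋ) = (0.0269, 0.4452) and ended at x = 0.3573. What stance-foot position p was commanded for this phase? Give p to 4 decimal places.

ωT = 2.9399·0.617 = 1.813918; cosh(ωT) = 3.148726, sinh(ωT) = 2.985711
x(T) = p + (x₀−p)·cosh(ωT) + (ẋ₀/ω)·sinh(ωT) ⇒ p·(1 − cosh) = x(T) − x₀·cosh − (ẋ₀/ω)·sinh
numerator   = 0.3573 − (0.0269)·3.148726 − (0.4452/2.9399)·2.985711 = -0.179538
denominator = 1 − 3.148726 = -2.148726
p = -0.179538 / -2.148726 = 0.0836

p = 0.0836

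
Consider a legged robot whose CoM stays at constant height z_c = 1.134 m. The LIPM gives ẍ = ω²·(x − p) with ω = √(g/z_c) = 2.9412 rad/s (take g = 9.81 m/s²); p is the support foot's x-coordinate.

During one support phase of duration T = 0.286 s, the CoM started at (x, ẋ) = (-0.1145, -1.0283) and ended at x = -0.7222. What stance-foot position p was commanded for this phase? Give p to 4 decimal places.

ωT = 2.9412·0.286 = 0.841183; cosh(ωT) = 1.375155, sinh(ωT) = 0.943955
x(T) = p + (x₀−p)·cosh(ωT) + (ẋ₀/ω)·sinh(ωT) ⇒ p·(1 − cosh) = x(T) − x₀·cosh − (ẋ₀/ω)·sinh
numerator   = -0.7222 − (-0.1145)·1.375155 − (-1.0283/2.9412)·0.943955 = -0.234720
denominator = 1 − 1.375155 = -0.375155
p = -0.234720 / -0.375155 = 0.6257

p = 0.6257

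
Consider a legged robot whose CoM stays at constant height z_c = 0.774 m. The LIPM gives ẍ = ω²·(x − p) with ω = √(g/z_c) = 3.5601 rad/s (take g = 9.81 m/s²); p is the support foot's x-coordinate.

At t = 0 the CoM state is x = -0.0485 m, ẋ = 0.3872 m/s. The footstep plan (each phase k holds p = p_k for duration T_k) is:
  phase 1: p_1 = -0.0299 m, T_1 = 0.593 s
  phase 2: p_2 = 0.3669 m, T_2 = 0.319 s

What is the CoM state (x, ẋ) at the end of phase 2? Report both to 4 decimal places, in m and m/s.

x = 0.8420, ẋ = 2.1627

phase 1: p=-0.0299, T=0.593, ωT=2.111139, cosh=4.189372, sinh=4.068272; start (x,ẋ)=(-0.048500, 0.387200) → end (x,ẋ)=(0.334647, 1.352733)
phase 2: p=0.3669, T=0.319, ωT=1.135672, cosh=1.717235, sinh=1.396029; start (x,ẋ)=(0.334647, 1.352733) → end (x,ẋ)=(0.841964, 2.162663)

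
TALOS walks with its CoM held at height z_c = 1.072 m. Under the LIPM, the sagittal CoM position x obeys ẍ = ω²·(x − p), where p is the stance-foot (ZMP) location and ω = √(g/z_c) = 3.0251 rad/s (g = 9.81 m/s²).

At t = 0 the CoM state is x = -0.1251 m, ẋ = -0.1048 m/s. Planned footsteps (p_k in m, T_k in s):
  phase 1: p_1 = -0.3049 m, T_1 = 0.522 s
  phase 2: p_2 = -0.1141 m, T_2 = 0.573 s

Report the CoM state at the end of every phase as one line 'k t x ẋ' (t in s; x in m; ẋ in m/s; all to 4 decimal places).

phase 1: p=-0.3049, T=0.522, ωT=1.579102, cosh=2.528380, sinh=2.322219; start (x,ẋ)=(-0.125100, -0.104800) → end (x,ẋ)=(0.069253, 0.998111)
phase 2: p=-0.1141, T=0.573, ωT=1.733382, cosh=2.918225, sinh=2.741539; start (x,ẋ)=(0.069253, 0.998111) → end (x,ẋ)=(1.325517, 4.433337)

1 0.5220 0.0693 0.9981
2 1.0950 1.3255 4.4333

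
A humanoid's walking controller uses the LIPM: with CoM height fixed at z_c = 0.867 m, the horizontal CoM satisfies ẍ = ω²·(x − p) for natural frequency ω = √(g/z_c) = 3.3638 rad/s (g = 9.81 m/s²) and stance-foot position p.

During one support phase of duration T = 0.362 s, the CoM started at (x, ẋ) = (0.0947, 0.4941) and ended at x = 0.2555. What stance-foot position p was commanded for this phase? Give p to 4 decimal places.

ωT = 3.3638·0.362 = 1.217696; cosh(ωT) = 1.837651, sinh(ωT) = 1.541740
x(T) = p + (x₀−p)·cosh(ωT) + (ẋ₀/ω)·sinh(ωT) ⇒ p·(1 − cosh) = x(T) − x₀·cosh − (ẋ₀/ω)·sinh
numerator   = 0.2555 − (0.0947)·1.837651 − (0.4941/3.3638)·1.541740 = -0.144988
denominator = 1 − 1.837651 = -0.837651
p = -0.144988 / -0.837651 = 0.1731

p = 0.1731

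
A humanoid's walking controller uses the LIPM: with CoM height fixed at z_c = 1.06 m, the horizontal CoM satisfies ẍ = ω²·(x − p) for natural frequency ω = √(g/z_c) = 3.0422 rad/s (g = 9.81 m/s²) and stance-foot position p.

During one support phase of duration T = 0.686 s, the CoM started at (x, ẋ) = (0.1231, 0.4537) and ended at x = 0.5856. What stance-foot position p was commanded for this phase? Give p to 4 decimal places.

ωT = 3.0422·0.686 = 2.086949; cosh(ωT) = 4.092176, sinh(ωT) = 3.968111
x(T) = p + (x₀−p)·cosh(ωT) + (ẋ₀/ω)·sinh(ωT) ⇒ p·(1 − cosh) = x(T) − x₀·cosh − (ẋ₀/ω)·sinh
numerator   = 0.5856 − (0.1231)·4.092176 − (0.4537/3.0422)·3.968111 = -0.509933
denominator = 1 − 4.092176 = -3.092176
p = -0.509933 / -3.092176 = 0.1649

p = 0.1649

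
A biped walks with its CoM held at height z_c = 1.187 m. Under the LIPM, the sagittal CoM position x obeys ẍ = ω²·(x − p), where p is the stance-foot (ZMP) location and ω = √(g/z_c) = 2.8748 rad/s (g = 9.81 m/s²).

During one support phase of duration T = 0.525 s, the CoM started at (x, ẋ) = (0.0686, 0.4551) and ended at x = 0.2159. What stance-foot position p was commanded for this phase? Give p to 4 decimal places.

p = 0.2094

ωT = 2.8748·0.525 = 1.509270; cosh(ωT) = 2.372249, sinh(ωT) = 2.151178
x(T) = p + (x₀−p)·cosh(ωT) + (ẋ₀/ω)·sinh(ωT) ⇒ p·(1 − cosh) = x(T) − x₀·cosh − (ẋ₀/ω)·sinh
numerator   = 0.2159 − (0.0686)·2.372249 − (0.4551/2.8748)·2.151178 = -0.287382
denominator = 1 − 2.372249 = -1.372249
p = -0.287382 / -1.372249 = 0.2094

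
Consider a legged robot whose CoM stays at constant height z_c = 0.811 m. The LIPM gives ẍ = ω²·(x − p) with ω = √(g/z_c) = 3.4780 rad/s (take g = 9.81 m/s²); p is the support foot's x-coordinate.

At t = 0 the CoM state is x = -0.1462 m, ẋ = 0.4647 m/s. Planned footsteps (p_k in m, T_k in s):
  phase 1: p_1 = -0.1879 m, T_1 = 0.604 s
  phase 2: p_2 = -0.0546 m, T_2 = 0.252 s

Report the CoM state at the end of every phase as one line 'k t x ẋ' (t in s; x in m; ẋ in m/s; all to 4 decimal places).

1 0.6040 0.5228 2.5109
2 0.8560 1.4761 5.5329

phase 1: p=-0.1879, T=0.604, ωT=2.100712, cosh=4.147178, sinh=4.024809; start (x,ẋ)=(-0.146200, 0.464700) → end (x,ẋ)=(0.522797, 2.510922)
phase 2: p=-0.0546, T=0.252, ωT=0.876456, cosh=1.409313, sinh=0.993058; start (x,ẋ)=(0.522797, 2.510922) → end (x,ẋ)=(1.476065, 5.532920)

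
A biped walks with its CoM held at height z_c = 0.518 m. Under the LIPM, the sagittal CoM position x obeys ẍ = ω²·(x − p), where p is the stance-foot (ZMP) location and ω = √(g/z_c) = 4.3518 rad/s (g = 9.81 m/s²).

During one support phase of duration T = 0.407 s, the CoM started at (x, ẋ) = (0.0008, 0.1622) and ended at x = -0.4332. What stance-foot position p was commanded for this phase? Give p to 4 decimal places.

ωT = 4.3518·0.407 = 1.771183; cosh(ωT) = 3.023966, sinh(ωT) = 2.853834
x(T) = p + (x₀−p)·cosh(ωT) + (ẋ₀/ω)·sinh(ωT) ⇒ p·(1 − cosh) = x(T) − x₀·cosh − (ẋ₀/ω)·sinh
numerator   = -0.4332 − (0.0008)·3.023966 − (0.1622/4.3518)·2.853834 = -0.541987
denominator = 1 − 3.023966 = -2.023966
p = -0.541987 / -2.023966 = 0.2678

p = 0.2678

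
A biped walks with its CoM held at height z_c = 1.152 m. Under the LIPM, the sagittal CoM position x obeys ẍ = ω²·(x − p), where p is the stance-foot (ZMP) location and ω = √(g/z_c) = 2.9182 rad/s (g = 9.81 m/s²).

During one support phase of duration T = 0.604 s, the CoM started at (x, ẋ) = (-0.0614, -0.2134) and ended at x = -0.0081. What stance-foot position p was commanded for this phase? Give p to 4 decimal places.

ωT = 2.9182·0.604 = 1.762593; cosh(ωT) = 2.999563, sinh(ωT) = 2.827964
x(T) = p + (x₀−p)·cosh(ωT) + (ẋ₀/ω)·sinh(ωT) ⇒ p·(1 − cosh) = x(T) − x₀·cosh − (ẋ₀/ω)·sinh
numerator   = -0.0081 − (-0.0614)·2.999563 − (-0.2134/2.9182)·2.827964 = 0.382874
denominator = 1 − 2.999563 = -1.999563
p = 0.382874 / -1.999563 = -0.1915

p = -0.1915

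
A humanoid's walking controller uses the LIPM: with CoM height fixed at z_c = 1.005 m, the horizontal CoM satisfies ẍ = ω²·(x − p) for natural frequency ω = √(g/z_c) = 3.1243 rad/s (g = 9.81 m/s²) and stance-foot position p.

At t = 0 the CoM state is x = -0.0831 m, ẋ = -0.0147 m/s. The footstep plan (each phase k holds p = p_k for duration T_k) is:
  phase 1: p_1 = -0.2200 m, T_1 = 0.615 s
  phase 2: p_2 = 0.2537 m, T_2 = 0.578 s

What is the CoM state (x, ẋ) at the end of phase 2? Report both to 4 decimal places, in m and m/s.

phase 1: p=-0.2200, T=0.615, ωT=1.921444, cosh=3.488607, sinh=3.342212; start (x,ẋ)=(-0.083100, -0.014700) → end (x,ẋ)=(0.241865, 1.378237)
phase 2: p=0.2537, T=0.578, ωT=1.805845, cosh=3.124725, sinh=2.960389; start (x,ẋ)=(0.241865, 1.378237) → end (x,ẋ)=(1.522649, 4.197148)

x = 1.5226, ẋ = 4.1971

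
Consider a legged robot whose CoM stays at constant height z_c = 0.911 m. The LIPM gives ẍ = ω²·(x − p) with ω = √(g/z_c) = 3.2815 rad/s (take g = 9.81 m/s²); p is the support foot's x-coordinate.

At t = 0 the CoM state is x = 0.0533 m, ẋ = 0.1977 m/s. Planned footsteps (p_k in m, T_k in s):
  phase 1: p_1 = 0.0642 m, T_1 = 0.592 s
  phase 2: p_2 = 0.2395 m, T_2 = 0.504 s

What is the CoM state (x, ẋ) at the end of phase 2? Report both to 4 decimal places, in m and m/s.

x = 0.6635, ẋ = 1.5077

phase 1: p=0.0642, T=0.592, ωT=1.942648, cosh=3.560263, sinh=3.416939; start (x,ẋ)=(0.053300, 0.197700) → end (x,ẋ)=(0.231253, 0.581646)
phase 2: p=0.2395, T=0.504, ωT=1.653876, cosh=2.709254, sinh=2.517947; start (x,ẋ)=(0.231253, 0.581646) → end (x,ẋ)=(0.663463, 1.507683)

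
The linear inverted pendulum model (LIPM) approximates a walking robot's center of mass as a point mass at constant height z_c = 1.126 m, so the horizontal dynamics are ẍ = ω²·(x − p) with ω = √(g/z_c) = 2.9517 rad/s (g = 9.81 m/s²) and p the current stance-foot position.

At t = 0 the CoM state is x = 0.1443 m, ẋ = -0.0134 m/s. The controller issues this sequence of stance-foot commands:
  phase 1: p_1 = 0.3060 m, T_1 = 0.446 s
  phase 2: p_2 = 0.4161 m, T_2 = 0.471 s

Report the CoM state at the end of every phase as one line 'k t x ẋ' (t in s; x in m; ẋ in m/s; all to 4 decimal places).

1 0.4460 -0.0251 -0.8530
2 0.9170 -1.0691 -4.2718

phase 1: p=0.3060, T=0.446, ωT=1.316458, cosh=1.999135, sinh=1.731052; start (x,ẋ)=(0.144300, -0.013400) → end (x,ẋ)=(-0.025119, -0.853002)
phase 2: p=0.4161, T=0.471, ωT=1.390251, cosh=2.132435, sinh=1.883422; start (x,ẋ)=(-0.025119, -0.853002) → end (x,ẋ)=(-1.069054, -4.271836)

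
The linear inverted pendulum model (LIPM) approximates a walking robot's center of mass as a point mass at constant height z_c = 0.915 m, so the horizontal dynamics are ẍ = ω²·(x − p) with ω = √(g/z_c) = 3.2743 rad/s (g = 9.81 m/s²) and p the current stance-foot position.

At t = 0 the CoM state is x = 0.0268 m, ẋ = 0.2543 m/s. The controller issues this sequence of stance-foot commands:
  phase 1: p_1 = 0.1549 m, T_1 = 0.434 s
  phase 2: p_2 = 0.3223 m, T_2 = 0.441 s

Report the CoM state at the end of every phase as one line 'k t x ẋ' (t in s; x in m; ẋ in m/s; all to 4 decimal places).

1 0.4340 0.0256 -0.2606
2 0.8750 -0.5005 -2.5265

phase 1: p=0.1549, T=0.434, ωT=1.421046, cosh=2.191456, sinh=1.949995; start (x,ẋ)=(0.026800, 0.254300) → end (x,ẋ)=(0.025622, -0.260614)
phase 2: p=0.3223, T=0.441, ωT=1.443966, cosh=2.236730, sinh=2.000740; start (x,ẋ)=(0.025622, -0.260614) → end (x,ẋ)=(-0.500536, -2.526470)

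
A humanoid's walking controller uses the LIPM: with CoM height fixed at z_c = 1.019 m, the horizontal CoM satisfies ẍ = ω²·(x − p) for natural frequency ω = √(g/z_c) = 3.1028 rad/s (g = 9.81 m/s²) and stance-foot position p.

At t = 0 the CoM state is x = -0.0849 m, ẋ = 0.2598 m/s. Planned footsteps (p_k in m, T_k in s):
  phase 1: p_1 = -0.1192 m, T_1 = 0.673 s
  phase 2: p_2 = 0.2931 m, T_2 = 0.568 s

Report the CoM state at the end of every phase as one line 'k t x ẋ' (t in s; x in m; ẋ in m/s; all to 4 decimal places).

phase 1: p=-0.1192, T=0.673, ωT=2.088184, cosh=4.097081, sinh=3.973169; start (x,ẋ)=(-0.084900, 0.259800) → end (x,ẋ)=(0.354007, 1.487270)
phase 2: p=0.2931, T=0.568, ωT=1.762390, cosh=2.998991, sinh=2.827357; start (x,ẋ)=(0.354007, 1.487270) → end (x,ẋ)=(1.831000, 4.994626)

1 0.6730 0.3540 1.4873
2 1.2410 1.8310 4.9946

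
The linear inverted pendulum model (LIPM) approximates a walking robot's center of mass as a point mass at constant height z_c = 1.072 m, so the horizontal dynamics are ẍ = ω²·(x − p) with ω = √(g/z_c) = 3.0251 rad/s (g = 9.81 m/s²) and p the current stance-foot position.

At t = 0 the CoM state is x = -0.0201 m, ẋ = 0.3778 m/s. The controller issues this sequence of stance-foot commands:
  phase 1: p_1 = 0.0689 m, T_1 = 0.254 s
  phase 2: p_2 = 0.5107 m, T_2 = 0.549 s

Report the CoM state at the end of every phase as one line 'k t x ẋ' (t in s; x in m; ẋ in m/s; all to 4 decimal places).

1 0.2540 0.0580 0.2671
2 0.8030 -0.4997 -2.7457

phase 1: p=0.0689, T=0.254, ωT=0.768375, cosh=1.310013, sinh=0.846247; start (x,ẋ)=(-0.020100, 0.377800) → end (x,ẋ)=(0.057995, 0.267085)
phase 2: p=0.5107, T=0.549, ωT=1.660780, cosh=2.726702, sinh=2.536712; start (x,ẋ)=(0.057995, 0.267085) → end (x,ẋ)=(-0.499726, -2.745708)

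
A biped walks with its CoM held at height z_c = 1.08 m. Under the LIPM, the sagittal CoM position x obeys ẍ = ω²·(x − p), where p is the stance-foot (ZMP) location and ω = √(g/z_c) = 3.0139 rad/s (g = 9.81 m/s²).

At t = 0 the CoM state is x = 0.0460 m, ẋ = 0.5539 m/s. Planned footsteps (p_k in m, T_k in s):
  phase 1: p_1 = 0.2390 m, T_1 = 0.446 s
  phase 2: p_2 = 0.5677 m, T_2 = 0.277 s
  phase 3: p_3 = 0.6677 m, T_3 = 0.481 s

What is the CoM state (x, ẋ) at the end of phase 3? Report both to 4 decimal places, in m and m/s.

phase 1: p=0.2390, T=0.446, ωT=1.344199, cosh=2.047932, sinh=1.787183; start (x,ẋ)=(0.046000, 0.553900) → end (x,ẋ)=(0.172201, 0.094776)
phase 2: p=0.5677, T=0.277, ωT=0.834850, cosh=1.369204, sinh=0.935265; start (x,ẋ)=(0.172201, 0.094776) → end (x,ẋ)=(0.055592, -0.985063)
phase 3: p=0.6677, T=0.481, ωT=1.449686, cosh=2.248210, sinh=2.013566; start (x,ẋ)=(0.055592, -0.985063) → end (x,ẋ)=(-1.366562, -5.929323)

x = -1.3666, ẋ = -5.9293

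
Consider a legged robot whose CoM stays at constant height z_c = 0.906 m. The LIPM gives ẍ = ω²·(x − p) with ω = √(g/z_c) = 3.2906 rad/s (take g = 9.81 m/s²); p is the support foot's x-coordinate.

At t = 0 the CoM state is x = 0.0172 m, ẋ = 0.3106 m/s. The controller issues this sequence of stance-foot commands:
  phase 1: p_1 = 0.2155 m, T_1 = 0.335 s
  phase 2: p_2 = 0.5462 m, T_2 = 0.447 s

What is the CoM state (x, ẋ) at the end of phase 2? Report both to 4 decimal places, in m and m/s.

x = -0.9038, ẋ = -4.4479

phase 1: p=0.2155, T=0.335, ωT=1.102351, cosh=1.671663, sinh=1.339574; start (x,ẋ)=(0.017200, 0.310600) → end (x,ẋ)=(0.010452, -0.354888)
phase 2: p=0.5462, T=0.447, ωT=1.470898, cosh=2.291431, sinh=2.061712; start (x,ẋ)=(0.010452, -0.354888) → end (x,ẋ)=(-0.903784, -4.447863)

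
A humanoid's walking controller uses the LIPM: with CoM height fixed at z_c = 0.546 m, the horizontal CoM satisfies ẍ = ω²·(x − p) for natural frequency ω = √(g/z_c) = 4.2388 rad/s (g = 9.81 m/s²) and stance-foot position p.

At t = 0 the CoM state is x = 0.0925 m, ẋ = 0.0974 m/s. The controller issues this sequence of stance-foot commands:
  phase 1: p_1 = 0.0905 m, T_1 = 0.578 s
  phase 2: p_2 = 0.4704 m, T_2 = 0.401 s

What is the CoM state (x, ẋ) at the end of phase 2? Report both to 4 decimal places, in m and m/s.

phase 1: p=0.0905, T=0.578, ωT=2.450026, cosh=5.837472, sinh=5.751181; start (x,ẋ)=(0.092500, 0.097400) → end (x,ẋ)=(0.234327, 0.617326)
phase 2: p=0.4704, T=0.401, ωT=1.699759, cosh=2.827677, sinh=2.644950; start (x,ẋ)=(0.234327, 0.617326) → end (x,ẋ)=(0.188063, -0.901116)

x = 0.1881, ẋ = -0.9011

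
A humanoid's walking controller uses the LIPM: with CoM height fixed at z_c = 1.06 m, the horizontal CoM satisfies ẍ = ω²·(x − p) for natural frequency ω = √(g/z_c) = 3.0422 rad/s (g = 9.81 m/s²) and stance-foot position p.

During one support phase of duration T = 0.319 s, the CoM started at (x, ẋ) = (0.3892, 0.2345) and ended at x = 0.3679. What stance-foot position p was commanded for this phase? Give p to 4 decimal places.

ωT = 3.0422·0.319 = 0.970462; cosh(ωT) = 1.509035, sinh(ωT) = 1.130127
x(T) = p + (x₀−p)·cosh(ωT) + (ẋ₀/ω)·sinh(ωT) ⇒ p·(1 − cosh) = x(T) − x₀·cosh − (ẋ₀/ω)·sinh
numerator   = 0.3679 − (0.3892)·1.509035 − (0.2345/3.0422)·1.130127 = -0.306530
denominator = 1 − 1.509035 = -0.509035
p = -0.306530 / -0.509035 = 0.6022

p = 0.6022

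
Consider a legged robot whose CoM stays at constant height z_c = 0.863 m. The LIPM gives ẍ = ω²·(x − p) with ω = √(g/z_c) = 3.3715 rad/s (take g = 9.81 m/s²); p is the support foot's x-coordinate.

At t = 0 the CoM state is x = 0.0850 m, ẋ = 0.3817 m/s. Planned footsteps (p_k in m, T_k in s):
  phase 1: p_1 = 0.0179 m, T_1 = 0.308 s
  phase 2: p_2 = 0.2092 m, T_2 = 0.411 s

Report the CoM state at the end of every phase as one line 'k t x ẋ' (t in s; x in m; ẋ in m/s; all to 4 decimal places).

phase 1: p=0.0179, T=0.308, ωT=1.038422, cosh=1.589384, sinh=1.235372; start (x,ẋ)=(0.085000, 0.381700) → end (x,ẋ)=(0.264409, 0.886143)
phase 2: p=0.2092, T=0.411, ωT=1.385687, cosh=2.123861, sinh=1.873709; start (x,ẋ)=(0.264409, 0.886143) → end (x,ẋ)=(0.818929, 2.230810)

1 0.3080 0.2644 0.8861
2 0.7190 0.8189 2.2308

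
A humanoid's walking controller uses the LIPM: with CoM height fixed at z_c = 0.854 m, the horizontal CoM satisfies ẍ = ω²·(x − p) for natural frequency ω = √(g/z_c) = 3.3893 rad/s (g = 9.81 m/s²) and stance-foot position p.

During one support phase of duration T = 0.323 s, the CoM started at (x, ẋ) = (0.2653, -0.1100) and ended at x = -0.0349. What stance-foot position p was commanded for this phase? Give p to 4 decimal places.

ωT = 3.3893·0.323 = 1.094744; cosh(ωT) = 1.661521, sinh(ωT) = 1.326896
x(T) = p + (x₀−p)·cosh(ωT) + (ẋ₀/ω)·sinh(ωT) ⇒ p·(1 − cosh) = x(T) − x₀·cosh − (ẋ₀/ω)·sinh
numerator   = -0.0349 − (0.2653)·1.661521 − (-0.1100/3.3893)·1.326896 = -0.432637
denominator = 1 − 1.661521 = -0.661521
p = -0.432637 / -0.661521 = 0.6540

p = 0.6540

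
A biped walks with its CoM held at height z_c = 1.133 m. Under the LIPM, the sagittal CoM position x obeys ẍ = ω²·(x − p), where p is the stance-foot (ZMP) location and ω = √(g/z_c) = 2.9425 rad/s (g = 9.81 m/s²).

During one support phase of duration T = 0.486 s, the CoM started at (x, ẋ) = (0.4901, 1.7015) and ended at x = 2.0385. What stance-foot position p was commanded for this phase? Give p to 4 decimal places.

p = 0.1515

ωT = 2.9425·0.486 = 1.430055; cosh(ωT) = 2.209112, sinh(ωT) = 1.969817
x(T) = p + (x₀−p)·cosh(ωT) + (ẋ₀/ω)·sinh(ωT) ⇒ p·(1 − cosh) = x(T) − x₀·cosh − (ẋ₀/ω)·sinh
numerator   = 2.0385 − (0.4901)·2.209112 − (1.7015/2.9425)·1.969817 = -0.183232
denominator = 1 − 2.209112 = -1.209112
p = -0.183232 / -1.209112 = 0.1515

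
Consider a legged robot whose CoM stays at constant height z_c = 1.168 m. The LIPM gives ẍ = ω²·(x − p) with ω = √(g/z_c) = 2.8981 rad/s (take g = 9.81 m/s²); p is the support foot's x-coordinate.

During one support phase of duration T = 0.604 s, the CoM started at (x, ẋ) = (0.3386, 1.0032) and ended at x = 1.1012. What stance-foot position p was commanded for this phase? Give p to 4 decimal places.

p = 0.4423

ωT = 2.8981·0.604 = 1.750452; cosh(ωT) = 2.965451, sinh(ωT) = 2.791756
x(T) = p + (x₀−p)·cosh(ωT) + (ẋ₀/ω)·sinh(ωT) ⇒ p·(1 − cosh) = x(T) − x₀·cosh − (ẋ₀/ω)·sinh
numerator   = 1.1012 − (0.3386)·2.965451 − (1.0032/2.8981)·2.791756 = -0.869290
denominator = 1 − 2.965451 = -1.965451
p = -0.869290 / -1.965451 = 0.4423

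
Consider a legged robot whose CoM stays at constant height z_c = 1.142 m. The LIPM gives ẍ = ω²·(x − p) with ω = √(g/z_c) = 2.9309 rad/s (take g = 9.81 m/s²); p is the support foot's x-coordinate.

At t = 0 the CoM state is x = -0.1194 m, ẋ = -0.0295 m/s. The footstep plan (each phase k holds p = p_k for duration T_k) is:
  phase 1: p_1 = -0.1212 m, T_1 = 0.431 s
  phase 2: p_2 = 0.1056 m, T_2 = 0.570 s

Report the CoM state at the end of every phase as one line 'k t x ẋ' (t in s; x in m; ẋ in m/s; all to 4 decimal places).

1 0.4310 -0.1341 -0.0478
2 1.0010 -0.5959 -1.9328

phase 1: p=-0.1212, T=0.431, ωT=1.263218, cosh=1.909763, sinh=1.627021; start (x,ẋ)=(-0.119400, -0.029500) → end (x,ẋ)=(-0.134139, -0.047754)
phase 2: p=0.1056, T=0.570, ωT=1.670613, cosh=2.751778, sinh=2.563647; start (x,ẋ)=(-0.134139, -0.047754) → end (x,ẋ)=(-0.595878, -1.932756)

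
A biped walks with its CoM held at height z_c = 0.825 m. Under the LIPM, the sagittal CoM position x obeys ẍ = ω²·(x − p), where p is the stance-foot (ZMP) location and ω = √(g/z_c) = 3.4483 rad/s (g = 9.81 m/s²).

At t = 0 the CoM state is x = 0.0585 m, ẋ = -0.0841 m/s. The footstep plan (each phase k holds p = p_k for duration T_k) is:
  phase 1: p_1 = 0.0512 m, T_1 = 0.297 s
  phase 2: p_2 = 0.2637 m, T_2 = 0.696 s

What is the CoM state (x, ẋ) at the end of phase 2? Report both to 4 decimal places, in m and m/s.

phase 1: p=0.0512, T=0.297, ωT=1.024145, cosh=1.571909, sinh=1.212805; start (x,ẋ)=(0.058500, -0.084100) → end (x,ẋ)=(0.033096, -0.101668)
phase 2: p=0.2637, T=0.696, ωT=2.400017, cosh=5.557039, sinh=5.466323; start (x,ẋ)=(0.033096, -0.101668) → end (x,ẋ)=(-1.178942, -4.911748)

x = -1.1789, ẋ = -4.9117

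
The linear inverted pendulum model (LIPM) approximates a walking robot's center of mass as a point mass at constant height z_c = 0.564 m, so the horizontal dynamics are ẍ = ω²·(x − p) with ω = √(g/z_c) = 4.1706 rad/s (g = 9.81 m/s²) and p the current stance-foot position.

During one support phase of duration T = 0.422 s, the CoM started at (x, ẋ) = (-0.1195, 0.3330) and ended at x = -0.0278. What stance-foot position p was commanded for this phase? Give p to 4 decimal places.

p = -0.0525

ωT = 4.1706·0.422 = 1.759993; cosh(ωT) = 2.992222, sinh(ωT) = 2.820176
x(T) = p + (x₀−p)·cosh(ωT) + (ẋ₀/ω)·sinh(ωT) ⇒ p·(1 − cosh) = x(T) − x₀·cosh − (ẋ₀/ω)·sinh
numerator   = -0.0278 − (-0.1195)·2.992222 − (0.3330/4.1706)·2.820176 = 0.104595
denominator = 1 − 2.992222 = -1.992222
p = 0.104595 / -1.992222 = -0.0525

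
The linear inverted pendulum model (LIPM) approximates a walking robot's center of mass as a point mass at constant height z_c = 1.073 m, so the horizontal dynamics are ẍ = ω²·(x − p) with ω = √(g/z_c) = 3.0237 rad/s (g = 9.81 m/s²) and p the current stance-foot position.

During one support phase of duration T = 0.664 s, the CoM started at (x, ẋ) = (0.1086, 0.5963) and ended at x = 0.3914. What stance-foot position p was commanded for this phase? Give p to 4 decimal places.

p = 0.2656

ωT = 3.0237·0.664 = 2.007737; cosh(ωT) = 3.790369, sinh(ωT) = 3.656077
x(T) = p + (x₀−p)·cosh(ωT) + (ẋ₀/ω)·sinh(ωT) ⇒ p·(1 − cosh) = x(T) − x₀·cosh − (ẋ₀/ω)·sinh
numerator   = 0.3914 − (0.1086)·3.790369 − (0.5963/3.0237)·3.656077 = -0.741244
denominator = 1 − 3.790369 = -2.790369
p = -0.741244 / -2.790369 = 0.2656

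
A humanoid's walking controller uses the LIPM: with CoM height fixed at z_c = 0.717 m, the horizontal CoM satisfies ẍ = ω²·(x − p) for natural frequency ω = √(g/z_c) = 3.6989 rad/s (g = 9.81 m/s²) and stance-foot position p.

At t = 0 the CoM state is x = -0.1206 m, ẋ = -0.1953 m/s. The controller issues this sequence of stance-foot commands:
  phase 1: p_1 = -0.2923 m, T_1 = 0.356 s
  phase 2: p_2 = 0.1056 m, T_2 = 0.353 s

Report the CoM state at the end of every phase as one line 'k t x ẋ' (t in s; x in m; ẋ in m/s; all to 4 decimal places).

1 0.3560 -0.0404 0.7093
2 0.7090 0.1443 0.4817

phase 1: p=-0.2923, T=0.356, ωT=1.316808, cosh=1.999741, sinh=1.731752; start (x,ẋ)=(-0.120600, -0.195300) → end (x,ẋ)=(-0.040380, 0.709288)
phase 2: p=0.1056, T=0.353, ωT=1.305712, cosh=1.980647, sinh=1.709667; start (x,ẋ)=(-0.040380, 0.709288) → end (x,ẋ)=(0.144305, 0.481688)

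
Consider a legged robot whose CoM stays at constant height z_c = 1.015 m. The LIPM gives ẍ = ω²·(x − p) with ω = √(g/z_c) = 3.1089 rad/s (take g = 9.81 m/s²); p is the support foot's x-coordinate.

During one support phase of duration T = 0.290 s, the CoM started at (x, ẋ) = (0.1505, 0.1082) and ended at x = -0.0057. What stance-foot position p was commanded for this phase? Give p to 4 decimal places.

p = 0.5922

ωT = 3.1089·0.290 = 0.901581; cosh(ωT) = 1.434711, sinh(ωT) = 1.028784
x(T) = p + (x₀−p)·cosh(ωT) + (ẋ₀/ω)·sinh(ωT) ⇒ p·(1 − cosh) = x(T) − x₀·cosh − (ẋ₀/ω)·sinh
numerator   = -0.0057 − (0.1505)·1.434711 − (0.1082/3.1089)·1.028784 = -0.257429
denominator = 1 − 1.434711 = -0.434711
p = -0.257429 / -0.434711 = 0.5922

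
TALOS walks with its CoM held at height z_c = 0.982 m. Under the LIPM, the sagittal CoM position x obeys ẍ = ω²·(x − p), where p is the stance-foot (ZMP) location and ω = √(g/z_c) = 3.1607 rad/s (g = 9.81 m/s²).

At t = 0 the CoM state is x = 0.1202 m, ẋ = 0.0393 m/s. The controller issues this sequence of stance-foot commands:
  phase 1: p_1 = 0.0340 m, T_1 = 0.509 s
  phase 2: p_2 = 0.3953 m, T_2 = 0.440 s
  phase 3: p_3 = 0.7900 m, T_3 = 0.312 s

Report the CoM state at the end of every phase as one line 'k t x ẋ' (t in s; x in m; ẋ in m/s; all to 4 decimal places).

phase 1: p=0.0340, T=0.509, ωT=1.608796, cosh=2.598461, sinh=2.398332; start (x,ẋ)=(0.120200, 0.039300) → end (x,ẋ)=(0.287808, 0.755551)
phase 2: p=0.3953, T=0.440, ωT=1.390708, cosh=2.133296, sinh=1.884397; start (x,ẋ)=(0.287808, 0.755551) → end (x,ẋ)=(0.616444, 0.971590)
phase 3: p=0.7900, T=0.312, ωT=0.986138, cosh=1.526938, sinh=1.153924; start (x,ẋ)=(0.616444, 0.971590) → end (x,ẋ)=(0.879704, 0.850565)

1 0.5090 0.2878 0.7556
2 0.9490 0.6164 0.9716
3 1.2610 0.8797 0.8506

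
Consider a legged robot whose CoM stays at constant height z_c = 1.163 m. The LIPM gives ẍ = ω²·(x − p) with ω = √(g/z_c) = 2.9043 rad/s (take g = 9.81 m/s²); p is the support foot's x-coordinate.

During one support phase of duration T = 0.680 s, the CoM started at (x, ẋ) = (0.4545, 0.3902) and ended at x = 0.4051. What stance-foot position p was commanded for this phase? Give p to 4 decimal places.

ωT = 2.9043·0.680 = 1.974924; cosh(ωT) = 3.672422, sinh(ωT) = 3.533650
x(T) = p + (x₀−p)·cosh(ωT) + (ẋ₀/ω)·sinh(ωT) ⇒ p·(1 − cosh) = x(T) − x₀·cosh − (ẋ₀/ω)·sinh
numerator   = 0.4051 − (0.4545)·3.672422 − (0.3902/2.9043)·3.533650 = -1.738771
denominator = 1 − 3.672422 = -2.672422
p = -1.738771 / -2.672422 = 0.6506

p = 0.6506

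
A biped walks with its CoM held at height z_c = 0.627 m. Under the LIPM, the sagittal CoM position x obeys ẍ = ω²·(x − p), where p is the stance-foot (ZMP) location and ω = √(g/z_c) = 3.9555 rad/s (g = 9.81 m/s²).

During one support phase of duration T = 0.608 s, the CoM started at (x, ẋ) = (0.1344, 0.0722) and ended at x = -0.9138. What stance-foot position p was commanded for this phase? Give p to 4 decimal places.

ωT = 3.9555·0.608 = 2.404944; cosh(ωT) = 5.584040, sinh(ωT) = 5.493770
x(T) = p + (x₀−p)·cosh(ωT) + (ẋ₀/ω)·sinh(ωT) ⇒ p·(1 − cosh) = x(T) − x₀·cosh − (ẋ₀/ω)·sinh
numerator   = -0.9138 − (0.1344)·5.584040 − (0.0722/3.9555)·5.493770 = -1.764573
denominator = 1 − 5.584040 = -4.584040
p = -1.764573 / -4.584040 = 0.3849

p = 0.3849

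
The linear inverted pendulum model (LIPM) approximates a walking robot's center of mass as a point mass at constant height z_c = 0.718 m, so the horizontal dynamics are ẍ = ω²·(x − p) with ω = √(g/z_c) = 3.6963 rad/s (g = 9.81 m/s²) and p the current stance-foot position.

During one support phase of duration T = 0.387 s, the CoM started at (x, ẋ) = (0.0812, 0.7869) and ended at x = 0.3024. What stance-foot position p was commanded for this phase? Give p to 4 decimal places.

ωT = 3.6963·0.387 = 1.430468; cosh(ωT) = 2.209926, sinh(ωT) = 1.970729
x(T) = p + (x₀−p)·cosh(ωT) + (ẋ₀/ω)·sinh(ωT) ⇒ p·(1 − cosh) = x(T) − x₀·cosh − (ẋ₀/ω)·sinh
numerator   = 0.3024 − (0.0812)·2.209926 − (0.7869/3.6963)·1.970729 = -0.296592
denominator = 1 − 2.209926 = -1.209926
p = -0.296592 / -1.209926 = 0.2451

p = 0.2451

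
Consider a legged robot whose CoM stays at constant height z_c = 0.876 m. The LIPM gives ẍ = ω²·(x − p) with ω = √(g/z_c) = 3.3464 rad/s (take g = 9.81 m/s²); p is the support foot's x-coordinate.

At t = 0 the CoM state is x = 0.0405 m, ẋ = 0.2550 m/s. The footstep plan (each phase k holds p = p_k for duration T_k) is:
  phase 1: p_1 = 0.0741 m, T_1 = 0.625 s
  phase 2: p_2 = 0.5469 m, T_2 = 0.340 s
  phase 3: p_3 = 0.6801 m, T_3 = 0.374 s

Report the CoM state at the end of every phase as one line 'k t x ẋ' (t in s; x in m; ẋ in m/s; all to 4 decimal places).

1 0.6250 0.2398 0.5999
2 0.9650 0.2695 -0.4066
3 1.3390 -0.2913 -2.9739

phase 1: p=0.0741, T=0.625, ωT=2.091500, cosh=4.110277, sinh=3.986775; start (x,ẋ)=(0.040500, 0.255000) → end (x,ẋ)=(0.239792, 0.599851)
phase 2: p=0.5469, T=0.340, ωT=1.137776, cosh=1.720177, sinh=1.399646; start (x,ẋ)=(0.239792, 0.599851) → end (x,ẋ)=(0.269510, -0.406574)
phase 3: p=0.6801, T=0.374, ωT=1.251554, cosh=1.890915, sinh=1.604855; start (x,ẋ)=(0.269510, -0.406574) → end (x,ẋ)=(-0.291273, -2.973861)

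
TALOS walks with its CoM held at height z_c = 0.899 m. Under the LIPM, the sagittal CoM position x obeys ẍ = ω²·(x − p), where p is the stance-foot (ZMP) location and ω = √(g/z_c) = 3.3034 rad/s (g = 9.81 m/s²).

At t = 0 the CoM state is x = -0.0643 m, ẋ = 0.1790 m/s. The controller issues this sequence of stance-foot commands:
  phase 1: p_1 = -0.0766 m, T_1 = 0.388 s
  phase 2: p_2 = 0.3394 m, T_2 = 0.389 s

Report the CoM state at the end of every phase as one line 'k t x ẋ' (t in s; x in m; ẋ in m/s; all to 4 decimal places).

1 0.3880 0.0374 0.4149
2 0.7770 -0.0387 -0.8582

phase 1: p=-0.0766, T=0.388, ωT=1.281719, cosh=1.940194, sinh=1.662634; start (x,ẋ)=(-0.064300, 0.179000) → end (x,ẋ)=(0.037357, 0.414851)
phase 2: p=0.3394, T=0.389, ωT=1.285023, cosh=1.945697, sinh=1.669053; start (x,ẋ)=(0.037357, 0.414851) → end (x,ẋ)=(-0.038680, -0.858156)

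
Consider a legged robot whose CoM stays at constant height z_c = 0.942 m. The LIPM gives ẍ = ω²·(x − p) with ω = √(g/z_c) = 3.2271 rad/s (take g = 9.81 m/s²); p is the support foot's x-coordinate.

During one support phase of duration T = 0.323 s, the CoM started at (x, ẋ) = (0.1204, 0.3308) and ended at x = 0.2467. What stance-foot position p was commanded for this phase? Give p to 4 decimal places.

ωT = 3.2271·0.323 = 1.042353; cosh(ωT) = 1.594253, sinh(ωT) = 1.241629
x(T) = p + (x₀−p)·cosh(ωT) + (ẋ₀/ω)·sinh(ωT) ⇒ p·(1 − cosh) = x(T) − x₀·cosh − (ẋ₀/ω)·sinh
numerator   = 0.2467 − (0.1204)·1.594253 − (0.3308/3.2271)·1.241629 = -0.072524
denominator = 1 − 1.594253 = -0.594253
p = -0.072524 / -0.594253 = 0.1220

p = 0.1220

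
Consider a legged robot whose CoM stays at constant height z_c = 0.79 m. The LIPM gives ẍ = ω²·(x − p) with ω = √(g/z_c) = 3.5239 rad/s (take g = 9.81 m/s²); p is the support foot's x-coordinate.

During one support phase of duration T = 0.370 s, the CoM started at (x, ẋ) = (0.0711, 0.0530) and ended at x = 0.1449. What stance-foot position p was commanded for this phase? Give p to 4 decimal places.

ωT = 3.5239·0.370 = 1.303843; cosh(ωT) = 1.977456, sinh(ωT) = 1.705969
x(T) = p + (x₀−p)·cosh(ωT) + (ẋ₀/ω)·sinh(ωT) ⇒ p·(1 − cosh) = x(T) − x₀·cosh − (ẋ₀/ω)·sinh
numerator   = 0.1449 − (0.0711)·1.977456 − (0.0530/3.5239)·1.705969 = -0.021355
denominator = 1 − 1.977456 = -0.977456
p = -0.021355 / -0.977456 = 0.0218

p = 0.0218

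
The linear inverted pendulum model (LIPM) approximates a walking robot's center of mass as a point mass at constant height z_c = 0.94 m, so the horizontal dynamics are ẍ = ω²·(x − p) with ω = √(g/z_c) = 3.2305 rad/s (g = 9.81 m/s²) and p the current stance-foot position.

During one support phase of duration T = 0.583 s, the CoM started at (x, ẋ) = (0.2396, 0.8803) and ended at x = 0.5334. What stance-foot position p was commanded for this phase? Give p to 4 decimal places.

ωT = 3.2305·0.583 = 1.883382; cosh(ωT) = 3.363889, sinh(ωT) = 3.211814
x(T) = p + (x₀−p)·cosh(ωT) + (ẋ₀/ω)·sinh(ωT) ⇒ p·(1 − cosh) = x(T) − x₀·cosh − (ẋ₀/ω)·sinh
numerator   = 0.5334 − (0.2396)·3.363889 − (0.8803/3.2305)·3.211814 = -1.147796
denominator = 1 − 3.363889 = -2.363889
p = -1.147796 / -2.363889 = 0.4856

p = 0.4856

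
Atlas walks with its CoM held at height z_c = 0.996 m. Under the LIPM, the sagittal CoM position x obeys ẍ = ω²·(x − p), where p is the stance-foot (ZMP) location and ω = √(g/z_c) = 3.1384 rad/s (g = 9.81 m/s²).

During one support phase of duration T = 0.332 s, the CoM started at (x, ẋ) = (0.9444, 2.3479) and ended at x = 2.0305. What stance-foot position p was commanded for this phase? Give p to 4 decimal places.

ωT = 3.1384·0.332 = 1.041949; cosh(ωT) = 1.593751, sinh(ωT) = 1.240985
x(T) = p + (x₀−p)·cosh(ωT) + (ẋ₀/ω)·sinh(ωT) ⇒ p·(1 − cosh) = x(T) − x₀·cosh − (ẋ₀/ω)·sinh
numerator   = 2.0305 − (0.9444)·1.593751 − (2.3479/3.1384)·1.240985 = -0.403044
denominator = 1 − 1.593751 = -0.593751
p = -0.403044 / -0.593751 = 0.6788

p = 0.6788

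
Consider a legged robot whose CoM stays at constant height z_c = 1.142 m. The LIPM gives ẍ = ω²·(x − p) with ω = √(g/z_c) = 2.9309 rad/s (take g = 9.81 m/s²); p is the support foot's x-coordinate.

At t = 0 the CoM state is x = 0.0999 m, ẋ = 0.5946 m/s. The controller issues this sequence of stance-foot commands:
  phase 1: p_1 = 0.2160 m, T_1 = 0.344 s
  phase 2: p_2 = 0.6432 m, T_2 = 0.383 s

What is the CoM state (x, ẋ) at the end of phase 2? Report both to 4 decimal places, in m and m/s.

phase 1: p=0.2160, T=0.344, ωT=1.008230, cosh=1.552804, sinh=1.187940; start (x,ẋ)=(0.099900, 0.594600) → end (x,ẋ)=(0.276720, 0.519068)
phase 2: p=0.6432, T=0.383, ωT=1.122535, cosh=1.699043, sinh=1.373589; start (x,ẋ)=(0.276720, 0.519068) → end (x,ẋ)=(0.263800, -0.593475)

x = 0.2638, ẋ = -0.5935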